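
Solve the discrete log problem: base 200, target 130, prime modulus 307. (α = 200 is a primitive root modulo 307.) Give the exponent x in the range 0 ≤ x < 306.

Baby-step giant-step with m = ceil(sqrt(306)) = 18.
Baby table (200^j mod 307 for j=0..17):
  0:1  1:200  2:90  3:194  4:118  5:268  6:182  7:174
  8:109  9:3  10:293  11:270  12:275  13:47  14:190  15:239
  16:215  17:20
Giant step factor: 200^(-18) ≡ 273 (mod 307).
Scan 130·273^i mod 307 for i = 0, 1, …:
  i=0: 130   i=1: 185   i=2: 157   i=3: 188
  i=4: 55   i=5: 279   i=6: 31   i=7: 174
Match at i=7, j=7: x = 7·18 + 7 = 133.

133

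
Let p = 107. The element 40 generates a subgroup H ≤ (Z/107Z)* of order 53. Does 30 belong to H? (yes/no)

yes

30 ∈ ⟨40⟩ iff 30^53 ≡ 1 (mod 107), since |⟨40⟩| = 53.
30^53 mod 107 = 1.
Since 1 = 1, 30 lies in the subgroup.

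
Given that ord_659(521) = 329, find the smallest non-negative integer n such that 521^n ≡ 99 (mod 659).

117

Baby-step giant-step with m = ceil(sqrt(329)) = 19.
Baby table (521^j mod 659 for j=0..18):
  0:1  1:521  2:592  3:20  4:535  5:637  6:400  7:156
  8:219  9:92  10:484  11:426  12:522  13:454  14:612  15:555
  16:513  17:378  18:556
Giant step factor: 521^(-19) ≡ 239 (mod 659).
Scan 99·239^i mod 659 for i = 0, 1, …:
  i=0: 99   i=1: 596   i=2: 100   i=3: 176
  i=4: 547   i=5: 251   i=6: 20
Match at i=6, j=3: n = 6·19 + 3 = 117.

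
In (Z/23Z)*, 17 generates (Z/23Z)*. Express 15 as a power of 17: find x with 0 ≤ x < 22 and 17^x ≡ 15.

Successive powers of 17 modulo 23:
  17^0=1  17^1=17  17^2=13  17^3=14  17^4=8  17^5=21
  17^6=12  17^7=20  17^8=18  17^9=7  17^10=4  17^11=22
  17^12=6  17^13=10  17^14=9  17^15=15
So 17^15 ≡ 15 (mod 23), giving x = 15.

15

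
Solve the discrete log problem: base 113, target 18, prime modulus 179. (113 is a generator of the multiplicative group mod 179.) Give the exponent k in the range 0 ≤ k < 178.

113

Baby-step giant-step with m = ceil(sqrt(178)) = 14.
Baby table (113^j mod 179 for j=0..13):
  0:1  1:113  2:60  3:157  4:20  5:112  6:126  7:97
  8:42  9:92  10:14  11:150  12:124  13:50
Giant step factor: 113^(-14) ≡ 39 (mod 179).
Scan 18·39^i mod 179 for i = 0, 1, …:
  i=0: 18   i=1: 165   i=2: 170   i=3: 7
  i=4: 94   i=5: 86   i=6: 132   i=7: 136
  i=8: 113
Match at i=8, j=1: k = 8·14 + 1 = 113.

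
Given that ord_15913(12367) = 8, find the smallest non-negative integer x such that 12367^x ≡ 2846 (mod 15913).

2

Successive powers of 12367 modulo 15913:
  12367^0=1  12367^1=12367  12367^2=2846
So 12367^2 ≡ 2846 (mod 15913), giving x = 2.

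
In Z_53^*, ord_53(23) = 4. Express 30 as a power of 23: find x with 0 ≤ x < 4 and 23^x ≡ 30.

3

Successive powers of 23 modulo 53:
  23^0=1  23^1=23  23^2=52  23^3=30
So 23^3 ≡ 30 (mod 53), giving x = 3.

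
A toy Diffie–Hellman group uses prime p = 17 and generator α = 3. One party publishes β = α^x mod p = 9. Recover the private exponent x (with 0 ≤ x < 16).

2

Successive powers of 3 modulo 17:
  3^0=1  3^1=3  3^2=9
So 3^2 ≡ 9 (mod 17), giving x = 2.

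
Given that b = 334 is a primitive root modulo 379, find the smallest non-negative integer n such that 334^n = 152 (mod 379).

313

Baby-step giant-step with m = ceil(sqrt(378)) = 20.
Baby table (334^j mod 379 for j=0..19):
  0:1  1:334  2:130  3:214  4:224  5:153  6:316  7:182
  8:148  9:162  10:290  11:215  12:179  13:283  14:151  15:27
  16:301  17:99  18:93  19:363
Giant step factor: 334^(-20) ≡ 369 (mod 379).
Scan 152·369^i mod 379 for i = 0, 1, …:
  i=0: 152   i=1: 375   i=2: 40   i=3: 358
  i=4: 210   i=5: 174   i=6: 155   i=7: 345
  i=8: 340   i=9: 11     …   i=14: 237
  i=15: 283
Match at i=15, j=13: n = 15·20 + 13 = 313.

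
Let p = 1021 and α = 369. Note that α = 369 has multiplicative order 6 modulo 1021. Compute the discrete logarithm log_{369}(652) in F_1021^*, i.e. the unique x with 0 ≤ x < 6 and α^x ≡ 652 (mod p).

Successive powers of 369 modulo 1021:
  369^0=1  369^1=369  369^2=368  369^3=1020  369^4=652
So 369^4 ≡ 652 (mod 1021), giving x = 4.

4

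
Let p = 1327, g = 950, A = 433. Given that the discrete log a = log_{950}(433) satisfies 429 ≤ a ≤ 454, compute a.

Compute 950^429 mod 1327 = 1010, then multiply by 950 repeatedly:
  950^429=1010  950^430=79  950^431=738  950^432=444  950^433=1141
  950^434=1118  950^435=500  950^436=1261  950^437=996  950^438=49
  950^439=105  950^440=225  950^441=103  950^442=979  950^443=1150
  950^444=379  950^445=433
Found 433 at exponent 445.

445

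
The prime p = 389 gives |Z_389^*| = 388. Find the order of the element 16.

The order of 16 must divide p − 1 = 388 = 2^2 · 97.
Divisors: 1, 2, 4, 97, 194, 388.
Check each in increasing order: 16^1 ≡ 16;  16^2 ≡ 256;  16^4 ≡ 184;  16^97 ≡ 1.
Smallest exponent giving 1 is 97.

97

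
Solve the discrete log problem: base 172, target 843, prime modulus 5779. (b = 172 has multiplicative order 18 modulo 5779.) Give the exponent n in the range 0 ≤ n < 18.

4

Successive powers of 172 modulo 5779:
  172^0=1  172^1=172  172^2=689  172^3=2928  172^4=843
So 172^4 ≡ 843 (mod 5779), giving n = 4.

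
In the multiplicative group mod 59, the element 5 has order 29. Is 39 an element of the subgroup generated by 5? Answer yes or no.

no

39 ∈ ⟨5⟩ iff 39^29 ≡ 1 (mod 59), since |⟨5⟩| = 29.
39^29 mod 59 = 58.
Since 58 ≠ 1, 39 does not lie in the subgroup.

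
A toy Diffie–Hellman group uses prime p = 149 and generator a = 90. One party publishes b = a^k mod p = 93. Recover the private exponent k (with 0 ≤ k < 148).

Baby-step giant-step with m = ceil(sqrt(148)) = 13.
Baby table (90^j mod 149 for j=0..12):
  0:1  1:90  2:54  3:92  4:85  5:51  6:120  7:72
  8:73  9:14  10:68  11:11  12:96
Giant step factor: 90^(-13) ≡ 74 (mod 149).
Scan 93·74^i mod 149 for i = 0, 1, …:
  i=0: 93   i=1: 28   i=2: 135   i=3: 7
  i=4: 71   i=5: 39   i=6: 55   i=7: 47
  i=8: 51
Match at i=8, j=5: k = 8·13 + 5 = 109.

109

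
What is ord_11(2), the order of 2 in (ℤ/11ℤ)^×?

10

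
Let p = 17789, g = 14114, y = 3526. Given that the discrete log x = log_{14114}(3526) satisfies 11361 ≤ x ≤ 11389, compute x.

11376

Compute 14114^11361 mod 17789 = 16407, then multiply by 14114 repeatedly:
  14114^11361=16407  14114^11362=8985  14114^11363=14298  14114^11364=3556  14114^11365=6615
  14114^11366=7438  14114^11367=7043  14114^11368=17759  14114^11369=3516  14114^11370=11303
  14114^11371=16579  14114^11372=17289  14114^11373=5233  14114^11374=16423  14114^11375=3552
  14114^11376=3526
Found 3526 at exponent 11376.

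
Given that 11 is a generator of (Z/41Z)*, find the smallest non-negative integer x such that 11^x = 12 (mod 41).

Successive powers of 11 modulo 41:
  11^0=1  11^1=11  11^2=39  11^3=19  11^4=4  11^5=3
  11^6=33  11^7=35  11^8=16  11^9=12
So 11^9 ≡ 12 (mod 41), giving x = 9.

9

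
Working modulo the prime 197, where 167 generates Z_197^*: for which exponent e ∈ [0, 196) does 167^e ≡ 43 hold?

Baby-step giant-step with m = ceil(sqrt(196)) = 14.
Baby table (167^j mod 197 for j=0..13):
  0:1  1:167  2:112  3:186  4:133  5:147  6:121  7:113
  8:156  9:48  10:136  11:57  12:63  13:80
Giant step factor: 167^(-14) ≡ 93 (mod 197).
Scan 43·93^i mod 197 for i = 0, 1, …:
  i=0: 43   i=1: 59   i=2: 168   i=3: 61
  i=4: 157   i=5: 23   i=6: 169   i=7: 154
  i=8: 138   i=9: 29   i=10: 136
Match at i=10, j=10: e = 10·14 + 10 = 150.

150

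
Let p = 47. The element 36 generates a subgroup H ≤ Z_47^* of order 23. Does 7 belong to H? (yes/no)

yes

⟨36⟩ has order 23; its elements mod 47 are {1, 2, 3, 4, 6, 7, 8, 9, 12, 14, 16, 17, 18, 21, 24, 25, 27, 28, 32, 34, 36, 37, 42}.
7 is in this set.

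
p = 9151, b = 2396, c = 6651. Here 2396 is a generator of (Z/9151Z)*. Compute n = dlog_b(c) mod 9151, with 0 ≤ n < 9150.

Baby-step giant-step with m = ceil(sqrt(9150)) = 96.
Baby table (2396^j mod 9151 for j=0..95):
  0:1  1:2396  2:3139  3:8073  4:6845  5:2028  6:9058  7:5947
  8:905  9:8744  10:3985  11:3567  12:8649  13:5140  14:7345  15:1247
  16:4586  17:6856  18:931  19:6983  20:3240  21:2992  22:3599  23:2962
  24:4927  25:302  26:663  27:5425  28:3880  29:8215  30:8490  31:8518
  32:2398  33:7931  34:5200  35:4689  36:6567  37:3963  38:5761  39:3648
  40:1403  41:3171  42:2386  43:6632  44:4136  45:8474  46:6786  47:7080
  48:6877  49:5492  50:8845  51:8055  52:321  53:432  54:1009  55:1700
  56:1005  57:1267  58:6751  59:5579  60:6824  61:6618  62:7196  63:1132
  64:3576  65:2760  66:5938  67:6794  68:7946  69:4536  70:6019  71:8699
  72:5977  73:8728  74:2253  75:8249  76:7595  77:5432  78:2350  79:2735
  80:944  81:1527  82:7443  83:7280  84:1074  85:1873  86:3718  87:4405
  88:3277  89:134  90:779  91:8831  92:1964  93:2130  94:6373  95:5840
Giant step factor: 2396^(-96) ≡ 481 (mod 9151).
Scan 6651·481^i mod 9151 for i = 0, 1, …:
  i=0: 6651   i=1: 5432
Match at i=1, j=77: n = 1·96 + 77 = 173.

173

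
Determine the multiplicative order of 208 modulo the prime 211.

105

The order of 208 must divide p − 1 = 210 = 2 · 3 · 5 · 7.
Divisors: 1, 2, 3, 5, 6, 7, 10, 14, 15, 21, 30, 35, 42, 70, 105, 210.
Check each in increasing order: 208^1 ≡ 208;  208^2 ≡ 9;  208^3 ≡ 184;  208^5 ≡ 179;  208^6 ≡ 96;  208^7 ≡ 134;  208^10 ≡ 180;  208^14 ≡ 21;  208^15 ≡ 148;  208^21 ≡ 71;  208^30 ≡ 171;  208^35 ≡ 14;  208^42 ≡ 188;  208^70 ≡ 196;  208^105 ≡ 1.
Smallest exponent giving 1 is 105.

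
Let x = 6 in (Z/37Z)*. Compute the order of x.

4

The order of 6 must divide p − 1 = 36 = 2^2 · 3^2.
Divisors: 1, 2, 3, 4, 6, 9, 12, 18, 36.
Check each in increasing order: 6^1 ≡ 6;  6^2 ≡ 36;  6^3 ≡ 31;  6^4 ≡ 1.
Smallest exponent giving 1 is 4.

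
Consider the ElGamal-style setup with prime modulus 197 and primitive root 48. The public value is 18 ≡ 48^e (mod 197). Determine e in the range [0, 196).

Baby-step giant-step with m = ceil(sqrt(196)) = 14.
Baby table (48^j mod 197 for j=0..13):
  0:1  1:48  2:137  3:75  4:54  5:31  6:109  7:110
  8:158  9:98  10:173  11:30  12:61  13:170
Giant step factor: 48^(-14) ≡ 19 (mod 197).
Scan 18·19^i mod 197 for i = 0, 1, …:
  i=0: 18   i=1: 145   i=2: 194   i=3: 140
  i=4: 99   i=5: 108   i=6: 82   i=7: 179
  i=8: 52   i=9: 3   i=10: 57   i=11: 98
Match at i=11, j=9: e = 11·14 + 9 = 163.

163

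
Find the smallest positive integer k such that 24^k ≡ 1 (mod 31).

30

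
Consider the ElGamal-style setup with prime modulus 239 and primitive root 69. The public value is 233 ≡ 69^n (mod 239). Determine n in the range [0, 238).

21

Successive powers of 69 modulo 239:
  69^0=1  69^1=69  69^2=220  69^3=123  69^4=122  69^5=53
  69^6=72  69^7=188  69^8=66  69^9=13  69^10=180  69^11=231
  69^12=165  69^13=152  69^14=211  69^15=219  69^16=54  69^17=141
  69^18=169  69^19=189  69^20=135  69^21=233
So 69^21 ≡ 233 (mod 239), giving n = 21.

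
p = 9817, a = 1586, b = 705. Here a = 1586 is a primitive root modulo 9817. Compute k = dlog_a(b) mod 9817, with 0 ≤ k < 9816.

5954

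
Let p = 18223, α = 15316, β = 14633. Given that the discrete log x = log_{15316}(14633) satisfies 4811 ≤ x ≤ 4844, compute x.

4823

Compute 15316^4811 mod 18223 = 16658, then multiply by 15316 repeatedly:
  15316^4811=16658  15316^4812=11928  15316^4813=3673  15316^4814=1267  15316^4815=16100
  15316^4816=12187  15316^4817=16126  15316^4818=9497  15316^4819=66  15316^4820=8591
  15316^4821=9696  15316^4822=4709  15316^4823=14633
Found 14633 at exponent 4823.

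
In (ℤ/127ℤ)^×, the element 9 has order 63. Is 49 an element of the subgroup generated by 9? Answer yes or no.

49 ∈ ⟨9⟩ iff 49^63 ≡ 1 (mod 127), since |⟨9⟩| = 63.
49^63 mod 127 = 1.
Since 1 = 1, 49 lies in the subgroup.

yes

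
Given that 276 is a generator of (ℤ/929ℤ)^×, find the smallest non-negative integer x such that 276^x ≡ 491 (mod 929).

Baby-step giant-step with m = ceil(sqrt(928)) = 31.
Baby table (276^j mod 929 for j=0..30):
  0:1  1:276  2:927  3:377  4:4  5:175  6:921  7:579
  8:16  9:700  10:897  11:458  12:64  13:13  14:801  15:903
  16:256  17:52  18:417  19:825  20:95  21:208  22:739  23:513
  24:380  25:832  26:169  27:194  28:591  29:541  30:676
Giant step factor: 276^(-31) ≡ 85 (mod 929).
Scan 491·85^i mod 929 for i = 0, 1, …:
  i=0: 491   i=1: 859   i=2: 553   i=3: 555
  i=4: 725   i=5: 311   i=6: 423   i=7: 653
  i=8: 694   i=9: 463     …   i=21: 776
  i=22: 1
Match at i=22, j=0: x = 22·31 + 0 = 682.

682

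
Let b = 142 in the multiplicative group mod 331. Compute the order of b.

The order of 142 must divide p − 1 = 330 = 2 · 3 · 5 · 11.
Divisors: 1, 2, 3, 5, 6, 10, 11, 15, 22, 30, 33, 55, 66, 110, 165, 330.
Check each in increasing order: 142^1 ≡ 142;  142^2 ≡ 304;  142^3 ≡ 138;  142^5 ≡ 246;  142^6 ≡ 177;  142^10 ≡ 274;  142^11 ≡ 181;  142^15 ≡ 211;  142^22 ≡ 323;  142^30 ≡ 167;  142^33 ≡ 207;  142^55 ≡ 330;  142^66 ≡ 150;  142^110 ≡ 1.
Smallest exponent giving 1 is 110.

110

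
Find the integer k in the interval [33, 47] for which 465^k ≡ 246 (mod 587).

38

Compute 465^33 mod 587 = 19, then multiply by 465 repeatedly:
  465^33=19  465^34=30  465^35=449  465^36=400  465^37=508
  465^38=246
Found 246 at exponent 38.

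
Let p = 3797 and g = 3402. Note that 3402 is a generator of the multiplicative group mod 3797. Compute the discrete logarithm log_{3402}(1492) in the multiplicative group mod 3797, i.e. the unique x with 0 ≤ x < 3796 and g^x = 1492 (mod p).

2449

Baby-step giant-step with m = ceil(sqrt(3796)) = 62.
Baby table (3402^j mod 3797 for j=0..61):
  0:1  1:3402  2:348  3:3029  4:3397  5:2323  6:1289  7:3440
  8:526  9:1065  10:792  11:2311  12:2232  13:3061  14:2148  15:2068
  16:3292  17:2031  18:2719  19:546  20:759  21:158  22:2139  23:1826
  24:160  25:1349  26:2522  27:2421  28:549  29:3371  30:1202  31:3632
  32:626  33:3332  34:1419  35:1451  36:202  37:3744  38:1950  39:541
  40:2734  41:2215  42:2182  43:29  44:3733  45:2498  46:510  47:3588
  48:2818  49:3208  50:1038  51:66  52:509  53:186  54:2470  55:179
  56:1438  57:1540  58:3017  59:543  60:1944  61:2911
Giant step factor: 3402^(-62) ≡ 2980 (mod 3797).
Scan 1492·2980^i mod 3797 for i = 0, 1, …:
  i=0: 1492   i=1: 3670   i=2: 1240   i=3: 719
  i=4: 1112   i=5: 2776   i=6: 2614   i=7: 2073
  i=8: 3618   i=9: 1957     …   i=38: 3523
  i=39: 3632
Match at i=39, j=31: x = 39·62 + 31 = 2449.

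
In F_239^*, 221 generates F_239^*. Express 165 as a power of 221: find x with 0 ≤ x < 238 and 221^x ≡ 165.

110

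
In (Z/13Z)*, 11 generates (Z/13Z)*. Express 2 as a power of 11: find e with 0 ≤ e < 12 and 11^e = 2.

Successive powers of 11 modulo 13:
  11^0=1  11^1=11  11^2=4  11^3=5  11^4=3  11^5=7
  11^6=12  11^7=2
So 11^7 ≡ 2 (mod 13), giving e = 7.

7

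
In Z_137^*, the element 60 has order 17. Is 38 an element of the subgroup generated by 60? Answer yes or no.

38 ∈ ⟨60⟩ iff 38^17 ≡ 1 (mod 137), since |⟨60⟩| = 17.
38^17 mod 137 = 1.
Since 1 = 1, 38 lies in the subgroup.

yes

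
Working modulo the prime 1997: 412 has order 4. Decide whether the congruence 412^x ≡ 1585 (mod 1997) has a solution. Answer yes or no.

yes

⟨412⟩ has order 4; its elements mod 1997 are {1, 412, 1585, 1996}.
1585 is in this set.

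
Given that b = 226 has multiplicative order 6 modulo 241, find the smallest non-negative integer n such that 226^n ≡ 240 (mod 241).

Successive powers of 226 modulo 241:
  226^0=1  226^1=226  226^2=225  226^3=240
So 226^3 ≡ 240 (mod 241), giving n = 3.

3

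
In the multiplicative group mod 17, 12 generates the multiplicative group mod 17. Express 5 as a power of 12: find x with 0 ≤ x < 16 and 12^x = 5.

9

Successive powers of 12 modulo 17:
  12^0=1  12^1=12  12^2=8  12^3=11  12^4=13  12^5=3
  12^6=2  12^7=7  12^8=16  12^9=5
So 12^9 ≡ 5 (mod 17), giving x = 9.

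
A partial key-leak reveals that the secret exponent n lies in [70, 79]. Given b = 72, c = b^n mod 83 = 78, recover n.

Compute 72^70 mod 83 = 41, then multiply by 72 repeatedly:
  72^70=41  72^71=47  72^72=64  72^73=43  72^74=25
  72^75=57  72^76=37  72^77=8  72^78=78
Found 78 at exponent 78.

78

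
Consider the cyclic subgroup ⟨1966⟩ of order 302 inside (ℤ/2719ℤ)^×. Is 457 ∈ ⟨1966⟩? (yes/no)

no

457 ∈ ⟨1966⟩ iff 457^302 ≡ 1 (mod 2719), since |⟨1966⟩| = 302.
457^302 mod 2719 = 1265.
Since 1265 ≠ 1, 457 does not lie in the subgroup.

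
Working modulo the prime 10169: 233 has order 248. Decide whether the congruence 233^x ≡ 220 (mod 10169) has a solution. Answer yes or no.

220 ∈ ⟨233⟩ iff 220^248 ≡ 1 (mod 10169), since |⟨233⟩| = 248.
220^248 mod 10169 = 5678.
Since 5678 ≠ 1, 220 does not lie in the subgroup.

no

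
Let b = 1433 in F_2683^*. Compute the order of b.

The order of 1433 must divide p − 1 = 2682 = 2 · 3^2 · 149.
Divisors: 1, 2, 3, 6, 9, 18, 149, 298, 447, 894, 1341, 2682.
Check each in increasing order: 1433^1 ≡ 1433;  1433^2 ≡ 994;  1433^3 ≡ 2412;  1433^6 ≡ 1000;  1433^9 ≡ 2666;  1433^18 ≡ 289;  1433^149 ≡ 1.
Smallest exponent giving 1 is 149.

149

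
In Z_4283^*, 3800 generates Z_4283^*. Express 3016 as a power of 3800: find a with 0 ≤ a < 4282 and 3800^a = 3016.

Baby-step giant-step with m = ceil(sqrt(4282)) = 66.
Baby table (3800^j mod 4283 for j=0..65):
  0:1  1:3800  2:2007  3:2860  4:2029  5:800  6:3353  7:3758
  8:878  9:4226  10:1833  11:1242  12:4017  13:4271  14:1513  15:1614
  16:4227  17:1350  18:3249  19:2594  20:2017  21:2313  22:684  23:3702
  24:2228  25:3192  26:144  27:3259  28:2047  29:672  30:932  31:3842
  32:3136  33:1494  34:2225  35:358  36:2689  37:3245  38:243  39:2555
  40:3722  41:1134  42:502  43:1665  44:1009  45:915  46:3487  47:3281
  48:4270  49:1996  50:3890  51:1367  52:3604  53:2449  54:3524  55:2542
  56:1435  57:741  58:1869  59:986  60:3458  61:156  62:1746  63:433
  64:728  65:3865
Giant step factor: 3800^(-66) ≡ 2109 (mod 4283).
Scan 3016·2109^i mod 4283 for i = 0, 1, …:
  i=0: 3016   i=1: 489   i=2: 3381   i=3: 3617
  i=4: 230   i=5: 1091   i=6: 948   i=7: 3454
  i=8: 3386   i=9: 1313     …   i=36: 3911
  i=37: 3524
Match at i=37, j=54: a = 37·66 + 54 = 2496.

2496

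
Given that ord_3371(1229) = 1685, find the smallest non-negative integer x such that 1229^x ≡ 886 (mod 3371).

531

Baby-step giant-step with m = ceil(sqrt(1685)) = 42.
Baby table (1229^j mod 3371 for j=0..41):
  0:1  1:1229  2:233  3:3193  4:353  5:2349  6:1345  7:1215
  8:3253  9:3302  10:2845  11:778  12:2169  13:2611  14:3098  15:1583
  16:440  17:1400  18:1390  19:2584  20:254  21:2034  22:1875  23:1982
  24:2016  25:3350  26:1159  27:1849  28:367  29:2700  30:1236  31:2094
  32:1453  33:2478  34:1449  35:933  36:517  37:1645  38:2476  39:2362
  40:467  41:873
Giant step factor: 1229^(-42) ≡ 359 (mod 3371).
Scan 886·359^i mod 3371 for i = 0, 1, …:
  i=0: 886   i=1: 1200   i=2: 2683   i=3: 2462
  i=4: 656   i=5: 2905   i=6: 1256   i=7: 2561
  i=8: 2487   i=9: 2889   i=10: 2254   i=11: 146
  i=12: 1849
Match at i=12, j=27: x = 12·42 + 27 = 531.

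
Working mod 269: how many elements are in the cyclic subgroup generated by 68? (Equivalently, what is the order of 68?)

The order of 68 must divide p − 1 = 268 = 2^2 · 67.
Divisors: 1, 2, 4, 67, 134, 268.
Check each in increasing order: 68^1 ≡ 68;  68^2 ≡ 51;  68^4 ≡ 180;  68^67 ≡ 82;  68^134 ≡ 268;  68^268 ≡ 1.
Smallest exponent giving 1 is 268.

268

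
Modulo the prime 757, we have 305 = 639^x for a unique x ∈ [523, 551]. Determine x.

Compute 639^523 mod 757 = 238, then multiply by 639 repeatedly:
  639^523=238  639^524=682  639^525=523  639^526=360  639^527=669
  639^528=543  639^529=271  639^530=573  639^531=516  639^532=429
  639^533=97  639^534=666  639^535=140  639^536=134  639^537=85
  639^538=568  639^539=349  639^540=453  639^541=293  639^542=248
  639^543=259  639^544=475  639^545=725  639^546=748  639^547=305
Found 305 at exponent 547.

547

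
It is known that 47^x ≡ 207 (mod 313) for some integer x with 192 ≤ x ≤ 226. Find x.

Compute 47^192 mod 313 = 249, then multiply by 47 repeatedly:
  47^192=249  47^193=122  47^194=100  47^195=5  47^196=235
  47^197=90  47^198=161  47^199=55  47^200=81  47^201=51
  47^202=206  47^203=292  47^204=265  47^205=248  47^206=75
  47^207=82  47^208=98  47^209=224  47^210=199  47^211=276
  47^212=139  47^213=273  47^214=311  47^215=219  47^216=277
  47^217=186  47^218=291  47^219=218  47^220=230  47^221=168
  47^222=71  47^223=207
Found 207 at exponent 223.

223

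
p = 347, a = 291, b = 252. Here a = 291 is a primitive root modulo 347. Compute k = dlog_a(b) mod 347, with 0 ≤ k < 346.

5

Successive powers of 291 modulo 347:
  291^0=1  291^1=291  291^2=13  291^3=313  291^4=169  291^5=252
So 291^5 ≡ 252 (mod 347), giving k = 5.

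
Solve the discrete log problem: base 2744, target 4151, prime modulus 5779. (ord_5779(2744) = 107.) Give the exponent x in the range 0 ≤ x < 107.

Baby-step giant-step with m = ceil(sqrt(107)) = 11.
Baby table (2744^j mod 5779 for j=0..10):
  0:1  1:2744  2:5278  3:658  4:2504  5:5524  6:5318  7:617
  8:5580  9:2949  10:1456
Giant step factor: 2744^(-11) ≡ 3602 (mod 5779).
Scan 4151·3602^i mod 5779 for i = 0, 1, …:
  i=0: 4151   i=1: 1629   i=2: 1973   i=3: 4355
  i=4: 2504
Match at i=4, j=4: x = 4·11 + 4 = 48.

48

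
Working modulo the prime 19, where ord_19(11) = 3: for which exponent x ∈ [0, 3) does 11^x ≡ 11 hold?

Successive powers of 11 modulo 19:
  11^0=1  11^1=11
So 11^1 ≡ 11 (mod 19), giving x = 1.

1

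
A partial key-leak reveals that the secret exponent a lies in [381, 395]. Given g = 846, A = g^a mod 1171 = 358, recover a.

389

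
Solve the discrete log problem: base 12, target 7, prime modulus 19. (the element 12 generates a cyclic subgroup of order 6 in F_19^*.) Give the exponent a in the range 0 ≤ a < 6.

4

Successive powers of 12 modulo 19:
  12^0=1  12^1=12  12^2=11  12^3=18  12^4=7
So 12^4 ≡ 7 (mod 19), giving a = 4.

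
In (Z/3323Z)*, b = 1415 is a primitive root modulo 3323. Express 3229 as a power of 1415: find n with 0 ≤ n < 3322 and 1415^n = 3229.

Baby-step giant-step with m = ceil(sqrt(3322)) = 58.
Baby table (1415^j mod 3323 for j=0..57):
  0:1  1:1415  2:1779  3:1774  4:1345  5:2419  6:195  7:116
  8:1313  9:338  10:3081  11:3162  12:1472  13:2682  14:164  15:2773
  16:2655  17:1835  18:1262  19:1279  20:2073  21:2409  22:2660  23:2264
  24:188  25:180  26:2152  27:1212  28:312  29:2844  30:107  31:1870
  32:942  33:407  34:1026  35:2962  36:927  37:2443  38:925  39:2936
  40:690  41:2711  42:1323  43:1196  44:933  45:964  46:1630  47:288
  48:2114  49:610  50:2493  51:1892  52:2165  53:2992  54:178  55:2645
  56:977  57:87
Giant step factor: 1415^(-58) ≡ 2352 (mod 3323).
Scan 3229·2352^i mod 3323 for i = 0, 1, …:
  i=0: 3229   i=1: 1553   i=2: 679   i=3: 1968
  i=4: 3120   i=5: 1056   i=6: 1431   i=7: 2836
  i=8: 1011   i=9: 1927     …   i=34: 3186
  i=35: 107
Match at i=35, j=30: n = 35·58 + 30 = 2060.

2060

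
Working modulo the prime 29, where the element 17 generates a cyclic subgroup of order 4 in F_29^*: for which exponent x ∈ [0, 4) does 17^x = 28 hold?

2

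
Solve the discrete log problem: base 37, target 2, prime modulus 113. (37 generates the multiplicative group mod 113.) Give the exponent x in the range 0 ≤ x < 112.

Baby-step giant-step with m = ceil(sqrt(112)) = 11.
Baby table (37^j mod 113 for j=0..10):
  0:1  1:37  2:13  3:29  4:56  5:38  6:50  7:42
  8:85  9:94  10:88
Giant step factor: 37^(-11) ≡ 43 (mod 113).
Scan 2·43^i mod 113 for i = 0, 1, …:
  i=0: 2   i=1: 86   i=2: 82   i=3: 23
  i=4: 85
Match at i=4, j=8: x = 4·11 + 8 = 52.

52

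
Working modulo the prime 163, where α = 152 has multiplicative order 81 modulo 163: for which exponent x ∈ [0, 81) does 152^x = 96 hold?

Baby-step giant-step with m = ceil(sqrt(81)) = 9.
Baby table (152^j mod 163 for j=0..8):
  0:1  1:152  2:121  3:136  4:134  5:156  6:77  7:131
  8:26
Giant step factor: 152^(-9) ≡ 53 (mod 163).
Scan 96·53^i mod 163 for i = 0, 1, …:
  i=0: 96   i=1: 35   i=2: 62   i=3: 26
Match at i=3, j=8: x = 3·9 + 8 = 35.

35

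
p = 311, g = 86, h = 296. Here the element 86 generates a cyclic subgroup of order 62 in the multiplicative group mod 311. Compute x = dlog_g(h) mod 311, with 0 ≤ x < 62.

Baby-step giant-step with m = ceil(sqrt(62)) = 8.
Baby table (86^j mod 311 for j=0..7):
  0:1  1:86  2:243  3:61  4:270  5:206  6:300  7:298
Giant step factor: 86^(-8) ≡ 195 (mod 311).
Scan 296·195^i mod 311 for i = 0, 1, …:
  i=0: 296   i=1: 185   i=2: 310   i=3: 116
  i=4: 228   i=5: 298
Match at i=5, j=7: x = 5·8 + 7 = 47.

47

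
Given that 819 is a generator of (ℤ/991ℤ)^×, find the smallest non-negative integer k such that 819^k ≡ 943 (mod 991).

724

Baby-step giant-step with m = ceil(sqrt(990)) = 32.
Baby table (819^j mod 991 for j=0..31):
  0:1  1:819  2:845  3:337  4:505  5:348  6:595  7:724
  8:338  9:333  10:202  11:932  12:238  13:686  14:928  15:926
  16:279  17:571  18:888  19:869  20:173  21:965  22:508  23:823
  24:157  25:744  26:862  27:386  28:5  29:131  30:261  31:694
Giant step factor: 819^(-32) ≡ 918 (mod 991).
Scan 943·918^i mod 991 for i = 0, 1, …:
  i=0: 943   i=1: 531   i=2: 877   i=3: 394
  i=4: 968   i=5: 688   i=6: 317   i=7: 643
  i=8: 629   i=9: 660     …   i=21: 785
  i=22: 173
Match at i=22, j=20: k = 22·32 + 20 = 724.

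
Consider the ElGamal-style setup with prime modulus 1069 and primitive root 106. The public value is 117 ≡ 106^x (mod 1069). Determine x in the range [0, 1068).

Baby-step giant-step with m = ceil(sqrt(1068)) = 33.
Baby table (106^j mod 1069 for j=0..32):
  0:1  1:106  2:546  3:150  4:934  5:656  6:51  7:61
  8:52  9:167  10:598  11:317  12:463  13:973  14:514  15:1034
  16:566  17:132  18:95  19:449  20:558  21:353  22:3  23:318
  24:569  25:450  26:664  27:899  28:153  29:183  30:156  31:501
  32:725
Giant step factor: 106^(-33) ≡ 154 (mod 1069).
Scan 117·154^i mod 1069 for i = 0, 1, …:
  i=0: 117   i=1: 914   i=2: 717   i=3: 311
  i=4: 858   i=5: 645   i=6: 982   i=7: 499
  i=8: 947   i=9: 454     …   i=26: 468
  i=27: 449
Match at i=27, j=19: x = 27·33 + 19 = 910.

910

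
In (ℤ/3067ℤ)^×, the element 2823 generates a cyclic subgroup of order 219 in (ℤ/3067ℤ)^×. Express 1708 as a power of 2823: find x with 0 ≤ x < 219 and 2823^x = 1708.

Baby-step giant-step with m = ceil(sqrt(219)) = 15.
Baby table (2823^j mod 3067 for j=0..14):
  0:1  1:2823  2:1263  3:1595  4:329  5:2533  6:1482  7:298
  8:896  9:2200  10:2992  11:2965  12:352  13:3055  14:2928
Giant step factor: 2823^(-15) ≡ 1405 (mod 3067).
Scan 1708·1405^i mod 3067 for i = 0, 1, …:
  i=0: 1708   i=1: 1346   i=2: 1858   i=3: 473
  i=4: 2093   i=5: 2479   i=6: 1950   i=7: 919
  i=8: 3055
Match at i=8, j=13: x = 8·15 + 13 = 133.

133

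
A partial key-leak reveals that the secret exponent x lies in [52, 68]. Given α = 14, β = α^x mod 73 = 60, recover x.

55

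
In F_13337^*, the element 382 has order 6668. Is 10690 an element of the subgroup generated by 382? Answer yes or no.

yes

10690 ∈ ⟨382⟩ iff 10690^6668 ≡ 1 (mod 13337), since |⟨382⟩| = 6668.
10690^6668 mod 13337 = 1.
Since 1 = 1, 10690 lies in the subgroup.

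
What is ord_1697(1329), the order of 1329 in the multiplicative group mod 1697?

The order of 1329 must divide p − 1 = 1696 = 2^5 · 53.
Divisors: 1, 2, 4, 8, 16, 32, 53, 106, 212, 424, 848, 1696.
Check each in increasing order: 1329^1 ≡ 1329;  1329^2 ≡ 1361;  1329^4 ≡ 894;  1329^8 ≡ 1646;  1329^16 ≡ 904;  1329^32 ≡ 959;  1329^53 ≡ 401;  1329^106 ≡ 1283;  1329^212 ≡ 1696;  1329^424 ≡ 1.
Smallest exponent giving 1 is 424.

424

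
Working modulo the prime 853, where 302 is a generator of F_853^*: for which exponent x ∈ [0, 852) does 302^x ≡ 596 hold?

Baby-step giant-step with m = ceil(sqrt(852)) = 30.
Baby table (302^j mod 853 for j=0..29):
  0:1  1:302  2:786  3:238  4:224  5:261  6:346  7:426
  8:702  9:460  10:734  11:741  12:296  13:680  14:640  15:502
  16:623  17:486  18:56  19:705  20:513  21:533  22:602  23:115
  24:610  25:825  26:74  27:170  28:160  29:552
Giant step factor: 302^(-30) ≡ 178 (mod 853).
Scan 596·178^i mod 853 for i = 0, 1, …:
  i=0: 596   i=1: 316   i=2: 803   i=3: 483
  i=4: 674   i=5: 552
Match at i=5, j=29: x = 5·30 + 29 = 179.

179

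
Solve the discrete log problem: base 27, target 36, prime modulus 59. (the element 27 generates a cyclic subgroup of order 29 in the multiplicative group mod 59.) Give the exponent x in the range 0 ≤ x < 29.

Successive powers of 27 modulo 59:
  27^0=1  27^1=27  27^2=21  27^3=36
So 27^3 ≡ 36 (mod 59), giving x = 3.

3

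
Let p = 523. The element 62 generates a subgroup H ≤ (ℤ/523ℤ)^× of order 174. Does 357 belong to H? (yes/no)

357 ∈ ⟨62⟩ iff 357^174 ≡ 1 (mod 523), since |⟨62⟩| = 174.
357^174 mod 523 = 60.
Since 60 ≠ 1, 357 does not lie in the subgroup.

no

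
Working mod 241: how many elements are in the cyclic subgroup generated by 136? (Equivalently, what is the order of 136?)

The order of 136 must divide p − 1 = 240 = 2^4 · 3 · 5.
Divisors: 1, 2, 3, 4, 5, 6, 8, 10, 12, 15, 16, 20, 24, 30, 40, 48, 60, 80, 120, 240.
Check each in increasing order: 136^1 ≡ 136;  136^2 ≡ 180;  136^3 ≡ 139;  136^4 ≡ 106;  136^5 ≡ 197;  136^6 ≡ 41;  136^8 ≡ 150;  136^10 ≡ 8;  136^12 ≡ 235;  136^15 ≡ 130;  136^16 ≡ 87;  136^20 ≡ 64;  136^24 ≡ 36;  136^30 ≡ 30;  136^40 ≡ 240;  136^48 ≡ 91;  136^60 ≡ 177;  136^80 ≡ 1.
Smallest exponent giving 1 is 80.

80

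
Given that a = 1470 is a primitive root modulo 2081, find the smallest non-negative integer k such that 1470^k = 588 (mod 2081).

887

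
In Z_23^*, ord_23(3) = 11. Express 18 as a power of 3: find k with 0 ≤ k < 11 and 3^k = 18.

9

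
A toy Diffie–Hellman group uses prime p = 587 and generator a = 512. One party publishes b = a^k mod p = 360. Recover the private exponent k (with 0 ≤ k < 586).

Baby-step giant-step with m = ceil(sqrt(586)) = 25.
Baby table (512^j mod 587 for j=0..24):
  0:1  1:512  2:342  3:178  4:151  5:415  6:573  7:463
  8:495  9:443  10:234  11:60  12:196  13:562  14:114  15:255
  16:246  17:334  18:191  19:350  20:165  21:539  22:78  23:20
  24:261
Giant step factor: 512^(-25) ≡ 446 (mod 587).
Scan 360·446^i mod 587 for i = 0, 1, …:
  i=0: 360   i=1: 309   i=2: 456   i=3: 274
  i=4: 108   i=5: 34   i=6: 489   i=7: 317
  i=8: 502   i=9: 245     …   i=19: 386
  i=20: 165
Match at i=20, j=20: k = 20·25 + 20 = 520.

520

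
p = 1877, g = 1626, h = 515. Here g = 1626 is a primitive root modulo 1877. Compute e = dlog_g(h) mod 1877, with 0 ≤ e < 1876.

685

Baby-step giant-step with m = ceil(sqrt(1876)) = 44.
Baby table (1626^j mod 1877 for j=0..43):
  0:1  1:1626  2:1060  3:474  4:1154  5:1281  6:1313  7:789
  8:923  9:1075  10:463  11:161  12:883  13:1730  14:1234  15:1848
  16:1648  17:1169  18:1270  19:320  20:391  21:1340  22:1520  23:1388
  24:734  25:1589  26:962  27:671  28:509  29:1754  30:841  31:1010
  32:1762  33:710  34:105  35:1800  36:557  37:968  38:1042  39:1238
  40:844  41:257  42:1188  43:255
Giant step factor: 1626^(-44) ≡ 1074 (mod 1877).
Scan 515·1074^i mod 1877 for i = 0, 1, …:
  i=0: 515   i=1: 1272   i=2: 1549   i=3: 604
  i=4: 1131   i=5: 275   i=6: 661   i=7: 408
  i=8: 851   i=9: 1752     …   i=14: 1300
  i=15: 1589
Match at i=15, j=25: e = 15·44 + 25 = 685.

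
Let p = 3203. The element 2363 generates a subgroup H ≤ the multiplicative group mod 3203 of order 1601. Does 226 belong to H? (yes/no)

yes

226 ∈ ⟨2363⟩ iff 226^1601 ≡ 1 (mod 3203), since |⟨2363⟩| = 1601.
226^1601 mod 3203 = 1.
Since 1 = 1, 226 lies in the subgroup.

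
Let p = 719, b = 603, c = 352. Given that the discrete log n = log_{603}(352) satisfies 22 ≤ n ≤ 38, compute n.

Compute 603^22 mod 719 = 517, then multiply by 603 repeatedly:
  603^22=517  603^23=424  603^24=427  603^25=79  603^26=183
  603^27=342  603^28=592  603^29=352
Found 352 at exponent 29.

29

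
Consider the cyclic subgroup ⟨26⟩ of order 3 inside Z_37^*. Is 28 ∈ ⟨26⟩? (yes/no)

no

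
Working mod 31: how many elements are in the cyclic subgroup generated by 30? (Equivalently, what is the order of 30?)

2

The order of 30 must divide p − 1 = 30 = 2 · 3 · 5.
Divisors: 1, 2, 3, 5, 6, 10, 15, 30.
Check each in increasing order: 30^1 ≡ 30;  30^2 ≡ 1.
Smallest exponent giving 1 is 2.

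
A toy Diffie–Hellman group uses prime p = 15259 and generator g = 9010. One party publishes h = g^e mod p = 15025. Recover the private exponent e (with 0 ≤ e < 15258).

Baby-step giant-step with m = ceil(sqrt(15258)) = 124.
Baby table (9010^j mod 15259 for j=0..123):
  0:1  1:9010  2:2220  3:12910  4:15002  5:3798  6:9302  7:8592
  8:5013  9:490  10:5049  11:4411  12:8674  13:11401  14:14681  15:10798
  16:13855  17:14930  18:11215  19:2052  20:9871  21:8258  22:1696  23:6701
  24:11406  25:13954  26:6639  27:2110  28:13645  29:14946  30:2785  31:7054
  32:2805  33:4146  34:1428  35:2943  36:11547  37:2608  38:14479  39:6599
  40:7926  41:1140  42:2093  43:13065  44:7724  45:12200  46:11423  47:14534
  48:13861  49:7954  50:9276  51:3217  52:8329  53:528  54:11731  55:12476
  56:10966  57:1635  58:6415  59:13317  60:4653  61:7057  62:14576  63:10806
  64:9640  65:2172  66:7682  67:15255  68:9737  69:6379  70:9396  71:1028
  72:67  73:8569  74:11409  75:10466  76:13299  77:10322  78:12874  79:11081
  80:173  81:2312  82:2585  83:5616  84:1316  85:917  86:7051  87:6293
  88:12745  89:8475  90:3714  91:153  92:5220  93:3962  94:6819  95:6456
  96:1252  97:4119  98:2302  99:4039  100:13934  101:9547  102:3487  103:14848
  104:4827  105:3120  106:4122  107:14073  108:10699  109:6887  110:8776  111:14881
  112:12236  113:85  114:2900  115:5592  116:13961  117:8673  118:2391  119:12461
  120:13147  121:14112  122:11132  123:1913
Giant step factor: 9010^(-124) ≡ 5084 (mod 15259).
Scan 15025·5084^i mod 15259 for i = 0, 1, …:
  i=0: 15025   i=1: 546   i=2: 13985   i=3: 8059
  i=4: 1541   i=5: 6577   i=6: 4999   i=7: 8681
  i=8: 5176   i=9: 8268     …   i=83: 2553
  i=84: 9302
Match at i=84, j=6: e = 84·124 + 6 = 10422.

10422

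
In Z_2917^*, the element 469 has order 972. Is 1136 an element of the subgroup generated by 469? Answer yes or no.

yes

1136 ∈ ⟨469⟩ iff 1136^972 ≡ 1 (mod 2917), since |⟨469⟩| = 972.
1136^972 mod 2917 = 1.
Since 1 = 1, 1136 lies in the subgroup.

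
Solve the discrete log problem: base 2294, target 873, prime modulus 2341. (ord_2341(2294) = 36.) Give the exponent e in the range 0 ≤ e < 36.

29

Successive powers of 2294 modulo 2341:
  2294^0=1  2294^1=2294  2294^2=2209  2294^3=1522  2294^4=1037  2294^5=422
  2294^6=1235  2294^7=480  2294^8=850  2294^9=2188  2294^10=168  2294^11=1468
  2294^12=1234  2294^13=527  2294^14=982  2294^15=666  2294^16=1472  2294^17=1046
  2294^18=2340  2294^19=47  2294^20=132  2294^21=819  2294^22=1304  2294^23=1919
  2294^24=1106  2294^25=1861  2294^26=1491  2294^27=153  2294^28=2173  2294^29=873
So 2294^29 ≡ 873 (mod 2341), giving e = 29.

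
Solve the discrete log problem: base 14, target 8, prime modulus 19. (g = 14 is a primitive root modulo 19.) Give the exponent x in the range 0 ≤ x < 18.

3

Successive powers of 14 modulo 19:
  14^0=1  14^1=14  14^2=6  14^3=8
So 14^3 ≡ 8 (mod 19), giving x = 3.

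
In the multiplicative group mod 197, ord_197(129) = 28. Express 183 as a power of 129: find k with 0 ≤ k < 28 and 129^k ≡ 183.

Successive powers of 129 modulo 197:
  129^0=1  129^1=129  129^2=93  129^3=177  129^4=178  129^5=110
  129^6=6  129^7=183
So 129^7 ≡ 183 (mod 197), giving k = 7.

7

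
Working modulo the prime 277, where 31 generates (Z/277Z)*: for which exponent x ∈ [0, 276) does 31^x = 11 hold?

53

Baby-step giant-step with m = ceil(sqrt(276)) = 17.
Baby table (31^j mod 277 for j=0..16):
  0:1  1:31  2:130  3:152  4:3  5:93  6:113  7:179
  8:9  9:2  10:62  11:260  12:27  13:6  14:186  15:226
  16:81
Giant step factor: 31^(-17) ≡ 77 (mod 277).
Scan 11·77^i mod 277 for i = 0, 1, …:
  i=0: 11   i=1: 16   i=2: 124   i=3: 130
Match at i=3, j=2: x = 3·17 + 2 = 53.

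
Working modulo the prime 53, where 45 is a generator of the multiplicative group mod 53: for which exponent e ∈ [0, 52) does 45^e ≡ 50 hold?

23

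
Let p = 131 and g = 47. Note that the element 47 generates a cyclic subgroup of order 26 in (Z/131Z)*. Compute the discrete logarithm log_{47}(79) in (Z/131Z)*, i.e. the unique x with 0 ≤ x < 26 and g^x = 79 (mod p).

Successive powers of 47 modulo 131:
  47^0=1  47^1=47  47^2=113  47^3=71  47^4=62  47^5=32
  47^6=63  47^7=79
So 47^7 ≡ 79 (mod 131), giving x = 7.

7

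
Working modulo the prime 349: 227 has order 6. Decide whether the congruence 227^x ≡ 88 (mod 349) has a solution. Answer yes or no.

no

⟨227⟩ has order 6; its elements mod 349 are {1, 122, 123, 226, 227, 348}.
88 is not in this set.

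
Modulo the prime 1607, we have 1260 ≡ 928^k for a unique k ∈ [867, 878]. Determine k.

874

Compute 928^867 mod 1607 = 66, then multiply by 928 repeatedly:
  928^867=66  928^868=182  928^869=161  928^870=1564  928^871=271
  928^872=796  928^873=1075  928^874=1260
Found 1260 at exponent 874.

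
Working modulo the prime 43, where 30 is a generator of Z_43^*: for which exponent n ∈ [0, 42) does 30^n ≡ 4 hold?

24

Successive powers of 30 modulo 43:
  30^0=1  30^1=30  30^2=40  30^3=39  30^4=9  30^5=12
  30^6=16  30^7=7  30^8=38  30^9=22  30^10=15  30^11=20
  30^12=41  30^13=26  30^14=6  30^15=8  30^16=25  30^17=19
  30^18=11  30^19=29  30^20=10  30^21=42  30^22=13  30^23=3
  30^24=4
So 30^24 ≡ 4 (mod 43), giving n = 24.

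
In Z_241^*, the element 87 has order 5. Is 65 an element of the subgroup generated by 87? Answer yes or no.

65 ∈ ⟨87⟩ iff 65^5 ≡ 1 (mod 241), since |⟨87⟩| = 5.
65^5 mod 241 = 222.
Since 222 ≠ 1, 65 does not lie in the subgroup.

no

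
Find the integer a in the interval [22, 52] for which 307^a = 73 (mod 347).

Compute 307^22 mod 347 = 10, then multiply by 307 repeatedly:
  307^22=10  307^23=294  307^24=38  307^25=215  307^26=75
  307^27=123  307^28=285  307^29=51  307^30=42  307^31=55
  307^32=229  307^33=209  307^34=315  307^35=239  307^36=156
  307^37=6  307^38=107  307^39=231  307^40=129  307^41=45
  307^42=282  307^43=171  307^44=100  307^45=164  307^46=33
  307^47=68  307^48=56  307^49=189  307^50=74  307^51=163
  307^52=73
Found 73 at exponent 52.

52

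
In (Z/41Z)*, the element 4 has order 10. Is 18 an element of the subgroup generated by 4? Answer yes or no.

⟨4⟩ has order 10; its elements mod 41 are {1, 4, 10, 16, 18, 23, 25, 31, 37, 40}.
18 is in this set.

yes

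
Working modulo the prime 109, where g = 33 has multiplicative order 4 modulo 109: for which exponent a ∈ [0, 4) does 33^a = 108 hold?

Successive powers of 33 modulo 109:
  33^0=1  33^1=33  33^2=108
So 33^2 ≡ 108 (mod 109), giving a = 2.

2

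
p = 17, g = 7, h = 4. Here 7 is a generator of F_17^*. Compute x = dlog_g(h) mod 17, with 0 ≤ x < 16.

4

Successive powers of 7 modulo 17:
  7^0=1  7^1=7  7^2=15  7^3=3  7^4=4
So 7^4 ≡ 4 (mod 17), giving x = 4.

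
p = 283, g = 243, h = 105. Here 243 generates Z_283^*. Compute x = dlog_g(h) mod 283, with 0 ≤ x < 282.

46

Baby-step giant-step with m = ceil(sqrt(282)) = 17.
Baby table (243^j mod 283 for j=0..16):
  0:1  1:243  2:185  3:241  4:265  5:154  6:66  7:190
  8:41  9:58  10:227  11:259  12:111  13:88  14:159  15:149
  16:266
Giant step factor: 243^(-17) ≡ 72 (mod 283).
Scan 105·72^i mod 283 for i = 0, 1, …:
  i=0: 105   i=1: 202   i=2: 111
Match at i=2, j=12: x = 2·17 + 12 = 46.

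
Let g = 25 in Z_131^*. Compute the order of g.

65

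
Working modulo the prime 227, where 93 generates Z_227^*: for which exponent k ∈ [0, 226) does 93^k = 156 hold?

Baby-step giant-step with m = ceil(sqrt(226)) = 16.
Baby table (93^j mod 227 for j=0..15):
  0:1  1:93  2:23  3:96  4:75  5:165  6:136  7:163
  8:177  9:117  10:212  11:194  12:109  13:149  14:10  15:22
Giant step factor: 93^(-16) ≡ 76 (mod 227).
Scan 156·76^i mod 227 for i = 0, 1, …:
  i=0: 156   i=1: 52   i=2: 93
Match at i=2, j=1: k = 2·16 + 1 = 33.

33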